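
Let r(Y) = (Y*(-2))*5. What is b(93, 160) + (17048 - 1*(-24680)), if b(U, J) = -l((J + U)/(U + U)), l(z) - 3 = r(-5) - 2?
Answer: 41677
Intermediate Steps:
r(Y) = -10*Y (r(Y) = -2*Y*5 = -10*Y)
l(z) = 51 (l(z) = 3 + (-10*(-5) - 2) = 3 + (50 - 2) = 3 + 48 = 51)
b(U, J) = -51 (b(U, J) = -1*51 = -51)
b(93, 160) + (17048 - 1*(-24680)) = -51 + (17048 - 1*(-24680)) = -51 + (17048 + 24680) = -51 + 41728 = 41677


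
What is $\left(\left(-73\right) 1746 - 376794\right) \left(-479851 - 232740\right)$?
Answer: $359325436932$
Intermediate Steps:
$\left(\left(-73\right) 1746 - 376794\right) \left(-479851 - 232740\right) = \left(-127458 - 376794\right) \left(-712591\right) = \left(-504252\right) \left(-712591\right) = 359325436932$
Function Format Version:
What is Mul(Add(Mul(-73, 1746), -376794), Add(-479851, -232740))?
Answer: 359325436932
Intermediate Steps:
Mul(Add(Mul(-73, 1746), -376794), Add(-479851, -232740)) = Mul(Add(-127458, -376794), -712591) = Mul(-504252, -712591) = 359325436932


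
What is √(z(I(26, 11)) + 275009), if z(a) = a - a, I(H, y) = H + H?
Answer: √275009 ≈ 524.41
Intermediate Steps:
I(H, y) = 2*H
z(a) = 0
√(z(I(26, 11)) + 275009) = √(0 + 275009) = √275009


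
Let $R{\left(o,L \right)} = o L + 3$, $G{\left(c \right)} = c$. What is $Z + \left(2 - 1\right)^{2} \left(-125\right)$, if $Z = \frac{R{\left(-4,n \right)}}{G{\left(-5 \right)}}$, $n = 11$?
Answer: $- \frac{584}{5} \approx -116.8$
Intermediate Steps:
$R{\left(o,L \right)} = 3 + L o$ ($R{\left(o,L \right)} = L o + 3 = 3 + L o$)
$Z = \frac{41}{5}$ ($Z = \frac{3 + 11 \left(-4\right)}{-5} = \left(3 - 44\right) \left(- \frac{1}{5}\right) = \left(-41\right) \left(- \frac{1}{5}\right) = \frac{41}{5} \approx 8.2$)
$Z + \left(2 - 1\right)^{2} \left(-125\right) = \frac{41}{5} + \left(2 - 1\right)^{2} \left(-125\right) = \frac{41}{5} + 1^{2} \left(-125\right) = \frac{41}{5} + 1 \left(-125\right) = \frac{41}{5} - 125 = - \frac{584}{5}$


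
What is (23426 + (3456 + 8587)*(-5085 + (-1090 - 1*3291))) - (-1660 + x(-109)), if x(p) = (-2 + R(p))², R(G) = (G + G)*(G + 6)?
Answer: -618066256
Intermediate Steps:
R(G) = 2*G*(6 + G) (R(G) = (2*G)*(6 + G) = 2*G*(6 + G))
x(p) = (-2 + 2*p*(6 + p))²
(23426 + (3456 + 8587)*(-5085 + (-1090 - 1*3291))) - (-1660 + x(-109)) = (23426 + (3456 + 8587)*(-5085 + (-1090 - 1*3291))) - (-1660 + 4*(-1 - 109*(6 - 109))²) = (23426 + 12043*(-5085 + (-1090 - 3291))) - (-1660 + 4*(-1 - 109*(-103))²) = (23426 + 12043*(-5085 - 4381)) - (-1660 + 4*(-1 + 11227)²) = (23426 + 12043*(-9466)) - (-1660 + 4*11226²) = (23426 - 113999038) - (-1660 + 4*126023076) = -113975612 - (-1660 + 504092304) = -113975612 - 1*504090644 = -113975612 - 504090644 = -618066256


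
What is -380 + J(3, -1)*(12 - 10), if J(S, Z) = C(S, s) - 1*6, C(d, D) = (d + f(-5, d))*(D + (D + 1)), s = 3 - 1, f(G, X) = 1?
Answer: -352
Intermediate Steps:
s = 2
C(d, D) = (1 + d)*(1 + 2*D) (C(d, D) = (d + 1)*(D + (D + 1)) = (1 + d)*(D + (1 + D)) = (1 + d)*(1 + 2*D))
J(S, Z) = -1 + 5*S (J(S, Z) = (1 + S + 2*2 + 2*2*S) - 1*6 = (1 + S + 4 + 4*S) - 6 = (5 + 5*S) - 6 = -1 + 5*S)
-380 + J(3, -1)*(12 - 10) = -380 + (-1 + 5*3)*(12 - 10) = -380 + (-1 + 15)*2 = -380 + 14*2 = -380 + 28 = -352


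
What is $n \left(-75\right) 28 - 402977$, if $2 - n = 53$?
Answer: $-295877$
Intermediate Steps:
$n = -51$ ($n = 2 - 53 = -51$)
$n \left(-75\right) 28 - 402977 = \left(-51\right) \left(-75\right) 28 - 402977 = 3825 \cdot 28 - 402977 = 107100 - 402977 = -295877$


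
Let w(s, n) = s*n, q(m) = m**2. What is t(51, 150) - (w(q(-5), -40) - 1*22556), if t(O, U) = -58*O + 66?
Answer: 20664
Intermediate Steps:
w(s, n) = n*s
t(O, U) = 66 - 58*O
t(51, 150) - (w(q(-5), -40) - 1*22556) = (66 - 58*51) - (-40*(-5)**2 - 1*22556) = (66 - 2958) - (-40*25 - 22556) = -2892 - (-1000 - 22556) = -2892 - 1*(-23556) = -2892 + 23556 = 20664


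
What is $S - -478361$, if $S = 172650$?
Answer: $651011$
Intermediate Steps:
$S - -478361 = 172650 - -478361 = 172650 + 478361 = 651011$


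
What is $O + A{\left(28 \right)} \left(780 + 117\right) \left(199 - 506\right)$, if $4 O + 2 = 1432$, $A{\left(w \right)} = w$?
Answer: $- \frac{15420509}{2} \approx -7.7103 \cdot 10^{6}$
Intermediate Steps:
$O = \frac{715}{2}$ ($O = - \frac{1}{2} + \frac{1}{4} \cdot 1432 = - \frac{1}{2} + 358 = \frac{715}{2} \approx 357.5$)
$O + A{\left(28 \right)} \left(780 + 117\right) \left(199 - 506\right) = \frac{715}{2} + 28 \left(780 + 117\right) \left(199 - 506\right) = \frac{715}{2} + 28 \cdot 897 \left(-307\right) = \frac{715}{2} + 28 \left(-275379\right) = \frac{715}{2} - 7710612 = - \frac{15420509}{2}$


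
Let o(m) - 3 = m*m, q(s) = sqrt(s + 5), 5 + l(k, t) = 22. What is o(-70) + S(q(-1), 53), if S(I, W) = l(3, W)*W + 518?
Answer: 6322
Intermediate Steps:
l(k, t) = 17 (l(k, t) = -5 + 22 = 17)
q(s) = sqrt(5 + s)
S(I, W) = 518 + 17*W (S(I, W) = 17*W + 518 = 518 + 17*W)
o(m) = 3 + m**2 (o(m) = 3 + m*m = 3 + m**2)
o(-70) + S(q(-1), 53) = (3 + (-70)**2) + (518 + 17*53) = (3 + 4900) + (518 + 901) = 4903 + 1419 = 6322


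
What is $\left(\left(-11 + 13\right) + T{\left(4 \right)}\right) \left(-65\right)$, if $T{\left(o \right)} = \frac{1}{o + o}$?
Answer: $- \frac{1105}{8} \approx -138.13$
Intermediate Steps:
$T{\left(o \right)} = \frac{1}{2 o}$
$\left(\left(-11 + 13\right) + T{\left(4 \right)}\right) \left(-65\right) = \left(\left(-11 + 13\right) + \frac{1}{2 \cdot 4}\right) \left(-65\right) = \left(2 + \frac{1}{2} \cdot \frac{1}{4}\right) \left(-65\right) = \left(2 + \frac{1}{8}\right) \left(-65\right) = \frac{17}{8} \left(-65\right) = - \frac{1105}{8}$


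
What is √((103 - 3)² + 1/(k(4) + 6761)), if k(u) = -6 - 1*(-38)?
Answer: √461448496793/6793 ≈ 100.00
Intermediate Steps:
k(u) = 32 (k(u) = -6 + 38 = 32)
√((103 - 3)² + 1/(k(4) + 6761)) = √((103 - 3)² + 1/(32 + 6761)) = √(100² + 1/6793) = √(10000 + 1/6793) = √(67930001/6793) = √461448496793/6793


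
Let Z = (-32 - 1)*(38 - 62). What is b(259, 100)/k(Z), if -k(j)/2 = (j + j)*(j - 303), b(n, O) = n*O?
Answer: -6475/387288 ≈ -0.016719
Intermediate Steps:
b(n, O) = O*n
Z = 792 (Z = -33*(-24) = 792)
k(j) = -4*j*(-303 + j) (k(j) = -2*(j + j)*(j - 303) = -2*2*j*(-303 + j) = -4*j*(-303 + j))
b(259, 100)/k(Z) = (100*259)/((4*792*(303 - 1*792))) = 25900/((4*792*(303 - 792))) = 25900/((4*792*(-489))) = 25900/(-1549152) = 25900*(-1/1549152) = -6475/387288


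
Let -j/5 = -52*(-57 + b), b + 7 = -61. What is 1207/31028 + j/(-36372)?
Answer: 263077751/282137604 ≈ 0.93244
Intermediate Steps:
b = -68 (b = -7 - 61 = -68)
j = -32500 (j = -(-260)*(-57 - 68) = -(-260)*(-125) = -5*6500 = -32500)
1207/31028 + j/(-36372) = 1207/31028 - 32500/(-36372) = 1207*(1/31028) - 32500*(-1/36372) = 1207/31028 + 8125/9093 = 263077751/282137604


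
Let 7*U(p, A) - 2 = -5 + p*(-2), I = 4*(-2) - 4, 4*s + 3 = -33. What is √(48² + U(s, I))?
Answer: √113001/7 ≈ 48.022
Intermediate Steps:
s = -9 (s = -¾ + (¼)*(-33) = -¾ - 33/4 = -9)
I = -12 (I = -8 - 4 = -12)
U(p, A) = -3/7 - 2*p/7 (U(p, A) = 2/7 + (-5 + p*(-2))/7 = 2/7 + (-5 - 2*p)/7 = 2/7 + (-5/7 - 2*p/7) = -3/7 - 2*p/7)
√(48² + U(s, I)) = √(48² + (-3/7 - 2/7*(-9))) = √(2304 + (-3/7 + 18/7)) = √(2304 + 15/7) = √(16143/7) = √113001/7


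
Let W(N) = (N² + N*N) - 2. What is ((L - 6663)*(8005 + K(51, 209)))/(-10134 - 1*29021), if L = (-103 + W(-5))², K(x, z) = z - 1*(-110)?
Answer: 30282712/39155 ≈ 773.41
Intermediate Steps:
K(x, z) = 110 + z (K(x, z) = z + 110 = 110 + z)
W(N) = -2 + 2*N² (W(N) = (N² + N²) - 2 = 2*N² - 2 = -2 + 2*N²)
L = 3025 (L = (-103 + (-2 + 2*(-5)²))² = (-103 + (-2 + 2*25))² = (-103 + (-2 + 50))² = (-103 + 48)² = (-55)² = 3025)
((L - 6663)*(8005 + K(51, 209)))/(-10134 - 1*29021) = ((3025 - 6663)*(8005 + (110 + 209)))/(-10134 - 1*29021) = (-3638*(8005 + 319))/(-10134 - 29021) = -3638*8324/(-39155) = -30282712*(-1/39155) = 30282712/39155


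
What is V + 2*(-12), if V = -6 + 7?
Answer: -23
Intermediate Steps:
V = 1
V + 2*(-12) = 1 + 2*(-12) = 1 - 24 = -23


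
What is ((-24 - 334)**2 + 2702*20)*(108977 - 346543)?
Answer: -43285475464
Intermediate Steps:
((-24 - 334)**2 + 2702*20)*(108977 - 346543) = ((-358)**2 + 54040)*(-237566) = (128164 + 54040)*(-237566) = 182204*(-237566) = -43285475464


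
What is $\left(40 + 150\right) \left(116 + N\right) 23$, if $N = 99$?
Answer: $939550$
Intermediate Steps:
$\left(40 + 150\right) \left(116 + N\right) 23 = \left(40 + 150\right) \left(116 + 99\right) 23 = 190 \cdot 215 \cdot 23 = 40850 \cdot 23 = 939550$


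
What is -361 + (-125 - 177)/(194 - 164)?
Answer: -5566/15 ≈ -371.07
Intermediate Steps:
-361 + (-125 - 177)/(194 - 164) = -361 - 302/30 = -361 - 302*1/30 = -361 - 151/15 = -5566/15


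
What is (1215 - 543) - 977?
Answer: -305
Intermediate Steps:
(1215 - 543) - 977 = 672 - 977 = -305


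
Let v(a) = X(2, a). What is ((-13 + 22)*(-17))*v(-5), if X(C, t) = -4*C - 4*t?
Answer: -1836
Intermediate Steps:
v(a) = -8 - 4*a (v(a) = -4*2 - 4*a = -8 - 4*a)
((-13 + 22)*(-17))*v(-5) = ((-13 + 22)*(-17))*(-8 - 4*(-5)) = (9*(-17))*(-8 + 20) = -153*12 = -1836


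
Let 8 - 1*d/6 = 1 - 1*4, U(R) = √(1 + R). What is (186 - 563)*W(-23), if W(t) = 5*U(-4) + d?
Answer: -24882 - 1885*I*√3 ≈ -24882.0 - 3264.9*I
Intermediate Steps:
d = 66 (d = 48 - 6*(1 - 1*4) = 48 - 6*(1 - 4) = 48 - 6*(-3) = 48 + 18 = 66)
W(t) = 66 + 5*I*√3 (W(t) = 5*√(1 - 4) + 66 = 5*√(-3) + 66 = 5*(I*√3) + 66 = 5*I*√3 + 66 = 66 + 5*I*√3)
(186 - 563)*W(-23) = (186 - 563)*(66 + 5*I*√3) = -377*(66 + 5*I*√3) = -24882 - 1885*I*√3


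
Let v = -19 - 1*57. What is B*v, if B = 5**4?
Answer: -47500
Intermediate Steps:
B = 625
v = -76 (v = -19 - 57 = -76)
B*v = 625*(-76) = -47500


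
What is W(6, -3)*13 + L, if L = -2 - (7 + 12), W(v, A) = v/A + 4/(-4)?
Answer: -60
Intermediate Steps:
W(v, A) = -1 + v/A (W(v, A) = v/A + 4*(-1/4) = v/A - 1 = -1 + v/A)
L = -21 (L = -2 - 1*19 = -2 - 19 = -21)
W(6, -3)*13 + L = ((6 - 1*(-3))/(-3))*13 - 21 = -(6 + 3)/3*13 - 21 = -1/3*9*13 - 21 = -3*13 - 21 = -39 - 21 = -60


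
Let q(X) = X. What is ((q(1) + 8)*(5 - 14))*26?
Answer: -2106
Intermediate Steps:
((q(1) + 8)*(5 - 14))*26 = ((1 + 8)*(5 - 14))*26 = (9*(-9))*26 = -81*26 = -2106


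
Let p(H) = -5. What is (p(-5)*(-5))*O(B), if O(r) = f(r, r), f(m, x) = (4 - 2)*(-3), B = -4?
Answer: -150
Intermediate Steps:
f(m, x) = -6 (f(m, x) = 2*(-3) = -6)
O(r) = -6
(p(-5)*(-5))*O(B) = -5*(-5)*(-6) = 25*(-6) = -150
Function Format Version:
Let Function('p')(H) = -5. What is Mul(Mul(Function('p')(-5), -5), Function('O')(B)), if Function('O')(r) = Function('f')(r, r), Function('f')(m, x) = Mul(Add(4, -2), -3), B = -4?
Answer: -150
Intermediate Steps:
Function('f')(m, x) = -6 (Function('f')(m, x) = Mul(2, -3) = -6)
Function('O')(r) = -6
Mul(Mul(Function('p')(-5), -5), Function('O')(B)) = Mul(Mul(-5, -5), -6) = Mul(25, -6) = -150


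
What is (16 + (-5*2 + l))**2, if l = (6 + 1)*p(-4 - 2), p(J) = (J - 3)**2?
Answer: 328329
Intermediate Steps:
p(J) = (-3 + J)**2
l = 567 (l = (6 + 1)*(-3 + (-4 - 2))**2 = 7*(-3 - 6)**2 = 7*(-9)**2 = 7*81 = 567)
(16 + (-5*2 + l))**2 = (16 + (-5*2 + 567))**2 = (16 + (-10 + 567))**2 = (16 + 557)**2 = 573**2 = 328329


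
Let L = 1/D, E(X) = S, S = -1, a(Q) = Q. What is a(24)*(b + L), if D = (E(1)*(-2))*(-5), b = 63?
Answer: 7548/5 ≈ 1509.6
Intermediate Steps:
E(X) = -1
D = -10 (D = -1*(-2)*(-5) = 2*(-5) = -10)
L = -⅒ (L = 1/(-10) = -⅒ ≈ -0.10000)
a(24)*(b + L) = 24*(63 - ⅒) = 24*(629/10) = 7548/5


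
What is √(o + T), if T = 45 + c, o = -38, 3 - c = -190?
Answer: 10*√2 ≈ 14.142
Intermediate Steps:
c = 193 (c = 3 - 1*(-190) = 3 + 190 = 193)
T = 238 (T = 45 + 193 = 238)
√(o + T) = √(-38 + 238) = √200 = 10*√2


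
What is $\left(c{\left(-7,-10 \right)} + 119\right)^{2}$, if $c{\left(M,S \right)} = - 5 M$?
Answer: $23716$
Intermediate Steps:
$\left(c{\left(-7,-10 \right)} + 119\right)^{2} = \left(\left(-5\right) \left(-7\right) + 119\right)^{2} = \left(35 + 119\right)^{2} = 154^{2} = 23716$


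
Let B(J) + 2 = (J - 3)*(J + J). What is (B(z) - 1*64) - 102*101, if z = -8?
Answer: -10192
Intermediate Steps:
B(J) = -2 + 2*J*(-3 + J) (B(J) = -2 + (J - 3)*(J + J) = -2 + (-3 + J)*(2*J) = -2 + 2*J*(-3 + J))
(B(z) - 1*64) - 102*101 = ((-2 - 6*(-8) + 2*(-8)²) - 1*64) - 102*101 = ((-2 + 48 + 2*64) - 64) - 10302 = ((-2 + 48 + 128) - 64) - 10302 = (174 - 64) - 10302 = 110 - 10302 = -10192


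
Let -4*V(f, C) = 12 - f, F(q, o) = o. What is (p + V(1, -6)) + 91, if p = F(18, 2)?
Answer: 361/4 ≈ 90.250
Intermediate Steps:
p = 2
V(f, C) = -3 + f/4 (V(f, C) = -(12 - f)/4 = -3 + f/4)
(p + V(1, -6)) + 91 = (2 + (-3 + (¼)*1)) + 91 = (2 + (-3 + ¼)) + 91 = (2 - 11/4) + 91 = -¾ + 91 = 361/4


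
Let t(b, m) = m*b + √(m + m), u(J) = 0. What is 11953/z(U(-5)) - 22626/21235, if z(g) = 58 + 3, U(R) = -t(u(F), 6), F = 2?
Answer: 252441769/1295335 ≈ 194.89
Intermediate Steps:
t(b, m) = b*m + √2*√m (t(b, m) = b*m + √(2*m) = b*m + √2*√m)
U(R) = -2*√3 (U(R) = -(0*6 + √2*√6) = -(0 + 2*√3) = -2*√3)
z(g) = 61
11953/z(U(-5)) - 22626/21235 = 11953/61 - 22626/21235 = 252441769/1295335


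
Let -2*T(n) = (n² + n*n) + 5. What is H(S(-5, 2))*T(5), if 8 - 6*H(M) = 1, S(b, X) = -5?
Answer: -385/12 ≈ -32.083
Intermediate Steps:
T(n) = -5/2 - n² (T(n) = -((n² + n*n) + 5)/2 = -((n² + n²) + 5)/2 = -(2*n² + 5)/2 = -(5 + 2*n²)/2 = -5/2 - n²)
H(M) = 7/6 (H(M) = 4/3 - ⅙*1 = 4/3 - ⅙ = 7/6)
H(S(-5, 2))*T(5) = 7*(-5/2 - 1*5²)/6 = 7*(-5/2 - 1*25)/6 = 7*(-5/2 - 25)/6 = (7/6)*(-55/2) = -385/12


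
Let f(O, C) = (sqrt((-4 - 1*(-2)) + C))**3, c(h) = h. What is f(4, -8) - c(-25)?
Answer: 25 - 10*I*sqrt(10) ≈ 25.0 - 31.623*I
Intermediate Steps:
f(O, C) = (-2 + C)**(3/2) (f(O, C) = (sqrt((-4 + 2) + C))**3 = (sqrt(-2 + C))**3 = (-2 + C)**(3/2))
f(4, -8) - c(-25) = (-2 - 8)**(3/2) - 1*(-25) = (-10)**(3/2) + 25 = -10*I*sqrt(10) + 25 = 25 - 10*I*sqrt(10)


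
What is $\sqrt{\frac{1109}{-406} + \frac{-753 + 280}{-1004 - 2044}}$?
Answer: $\frac{i \sqrt{246584488542}}{309372} \approx 1.6051 i$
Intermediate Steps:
$\sqrt{\frac{1109}{-406} + \frac{-753 + 280}{-1004 - 2044}} = \sqrt{1109 \left(- \frac{1}{406}\right) - \frac{473}{-3048}} = \sqrt{- \frac{1109}{406} - - \frac{473}{3048}} = \sqrt{- \frac{1109}{406} + \frac{473}{3048}} = \sqrt{- \frac{1594097}{618744}} = \frac{i \sqrt{246584488542}}{309372}$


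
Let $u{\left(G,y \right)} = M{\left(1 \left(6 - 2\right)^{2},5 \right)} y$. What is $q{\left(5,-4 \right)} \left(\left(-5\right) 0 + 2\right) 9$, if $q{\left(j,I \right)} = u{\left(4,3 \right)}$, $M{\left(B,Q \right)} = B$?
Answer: $864$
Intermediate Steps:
$u{\left(G,y \right)} = 16 y$ ($u{\left(G,y \right)} = 1 \left(6 - 2\right)^{2} y = 1 \cdot 4^{2} y = 1 \cdot 16 y = 16 y$)
$q{\left(j,I \right)} = 48$ ($q{\left(j,I \right)} = 16 \cdot 3 = 48$)
$q{\left(5,-4 \right)} \left(\left(-5\right) 0 + 2\right) 9 = 48 \left(\left(-5\right) 0 + 2\right) 9 = 48 \left(0 + 2\right) 9 = 48 \cdot 2 \cdot 9 = 96 \cdot 9 = 864$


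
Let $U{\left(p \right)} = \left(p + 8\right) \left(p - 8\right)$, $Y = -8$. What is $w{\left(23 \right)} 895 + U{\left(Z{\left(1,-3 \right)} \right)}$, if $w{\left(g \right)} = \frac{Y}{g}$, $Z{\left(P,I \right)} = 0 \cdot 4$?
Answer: $- \frac{8632}{23} \approx -375.3$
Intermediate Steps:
$Z{\left(P,I \right)} = 0$
$w{\left(g \right)} = - \frac{8}{g}$
$U{\left(p \right)} = \left(-8 + p\right) \left(8 + p\right)$ ($U{\left(p \right)} = \left(8 + p\right) \left(-8 + p\right) = \left(-8 + p\right) \left(8 + p\right)$)
$w{\left(23 \right)} 895 + U{\left(Z{\left(1,-3 \right)} \right)} = - \frac{8}{23} \cdot 895 - \left(64 - 0^{2}\right) = \left(-8\right) \frac{1}{23} \cdot 895 + \left(-64 + 0\right) = \left(- \frac{8}{23}\right) 895 - 64 = - \frac{7160}{23} - 64 = - \frac{8632}{23}$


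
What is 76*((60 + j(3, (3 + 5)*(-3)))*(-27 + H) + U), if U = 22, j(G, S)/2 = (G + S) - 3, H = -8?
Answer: -30248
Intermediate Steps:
j(G, S) = -6 + 2*G + 2*S (j(G, S) = 2*((G + S) - 3) = 2*(-3 + G + S) = -6 + 2*G + 2*S)
76*((60 + j(3, (3 + 5)*(-3)))*(-27 + H) + U) = 76*((60 + (-6 + 2*3 + 2*((3 + 5)*(-3))))*(-27 - 8) + 22) = 76*((60 + (-6 + 6 + 2*(8*(-3))))*(-35) + 22) = 76*((60 + (-6 + 6 + 2*(-24)))*(-35) + 22) = 76*((60 + (-6 + 6 - 48))*(-35) + 22) = 76*((60 - 48)*(-35) + 22) = 76*(12*(-35) + 22) = 76*(-420 + 22) = 76*(-398) = -30248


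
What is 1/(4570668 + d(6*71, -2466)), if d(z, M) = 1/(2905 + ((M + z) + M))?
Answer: 1601/7317639467 ≈ 2.1879e-7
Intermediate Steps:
d(z, M) = 1/(2905 + z + 2*M) (d(z, M) = 1/(2905 + (z + 2*M)) = 1/(2905 + z + 2*M))
1/(4570668 + d(6*71, -2466)) = 1/(4570668 + 1/(2905 + 6*71 + 2*(-2466))) = 1/(4570668 + 1/(2905 + 426 - 4932)) = 1/(4570668 + 1/(-1601)) = 1/(4570668 - 1/1601) = 1/(7317639467/1601) = 1601/7317639467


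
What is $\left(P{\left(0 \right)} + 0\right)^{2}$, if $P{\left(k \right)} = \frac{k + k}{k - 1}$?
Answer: $0$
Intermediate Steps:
$P{\left(k \right)} = \frac{2 k}{-1 + k}$
$\left(P{\left(0 \right)} + 0\right)^{2} = \left(2 \cdot 0 \frac{1}{-1 + 0} + 0\right)^{2} = \left(2 \cdot 0 \frac{1}{-1} + 0\right)^{2} = \left(2 \cdot 0 \left(-1\right) + 0\right)^{2} = \left(0 + 0\right)^{2} = 0^{2} = 0$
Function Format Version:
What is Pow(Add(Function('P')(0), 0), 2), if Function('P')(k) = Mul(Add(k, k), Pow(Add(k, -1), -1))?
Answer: 0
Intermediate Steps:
Function('P')(k) = Mul(2, k, Pow(Add(-1, k), -1)) (Function('P')(k) = Mul(Mul(2, k), Pow(Add(-1, k), -1)) = Mul(2, k, Pow(Add(-1, k), -1)))
Pow(Add(Function('P')(0), 0), 2) = Pow(Add(Mul(2, 0, Pow(Add(-1, 0), -1)), 0), 2) = Pow(Add(Mul(2, 0, Pow(-1, -1)), 0), 2) = Pow(Add(Mul(2, 0, -1), 0), 2) = Pow(Add(0, 0), 2) = Pow(0, 2) = 0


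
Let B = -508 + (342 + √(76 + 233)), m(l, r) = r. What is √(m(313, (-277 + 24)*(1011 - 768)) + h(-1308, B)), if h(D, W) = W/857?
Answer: √(-45153332333 + 857*√309)/857 ≈ 247.95*I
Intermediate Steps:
B = -166 + √309 (B = -508 + (342 + √309) = -166 + √309 ≈ -148.42)
h(D, W) = W/857 (h(D, W) = W*(1/857) = W/857)
√(m(313, (-277 + 24)*(1011 - 768)) + h(-1308, B)) = √((-277 + 24)*(1011 - 768) + (-166 + √309)/857) = √(-253*243 + (-166/857 + √309/857)) = √(-61479 + (-166/857 + √309/857)) = √(-52687669/857 + √309/857)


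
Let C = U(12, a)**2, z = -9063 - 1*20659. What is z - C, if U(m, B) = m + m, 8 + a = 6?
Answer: -30298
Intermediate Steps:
z = -29722 (z = -9063 - 20659 = -29722)
a = -2 (a = -8 + 6 = -2)
U(m, B) = 2*m
C = 576 (C = (2*12)**2 = 24**2 = 576)
z - C = -29722 - 1*576 = -29722 - 576 = -30298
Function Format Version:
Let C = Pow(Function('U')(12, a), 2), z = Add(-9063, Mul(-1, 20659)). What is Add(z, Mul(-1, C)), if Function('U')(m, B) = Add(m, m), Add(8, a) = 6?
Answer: -30298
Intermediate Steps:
z = -29722 (z = Add(-9063, -20659) = -29722)
a = -2 (a = Add(-8, 6) = -2)
Function('U')(m, B) = Mul(2, m)
C = 576 (C = Pow(Mul(2, 12), 2) = Pow(24, 2) = 576)
Add(z, Mul(-1, C)) = Add(-29722, Mul(-1, 576)) = Add(-29722, -576) = -30298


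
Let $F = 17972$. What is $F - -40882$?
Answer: $58854$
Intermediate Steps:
$F - -40882 = 17972 - -40882 = 17972 + 40882 = 58854$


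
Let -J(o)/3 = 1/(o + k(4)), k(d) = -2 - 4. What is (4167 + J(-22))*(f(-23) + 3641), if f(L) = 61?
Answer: 215972829/14 ≈ 1.5427e+7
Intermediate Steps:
k(d) = -6
J(o) = -3/(-6 + o) (J(o) = -3/(o - 6) = -3/(-6 + o))
(4167 + J(-22))*(f(-23) + 3641) = (4167 - 3/(-6 - 22))*(61 + 3641) = (4167 - 3/(-28))*3702 = (4167 - 3*(-1/28))*3702 = (4167 + 3/28)*3702 = (116679/28)*3702 = 215972829/14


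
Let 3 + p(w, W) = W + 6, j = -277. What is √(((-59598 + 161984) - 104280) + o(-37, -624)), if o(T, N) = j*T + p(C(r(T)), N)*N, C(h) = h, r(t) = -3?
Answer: √395859 ≈ 629.17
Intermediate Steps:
p(w, W) = 3 + W (p(w, W) = -3 + (W + 6) = -3 + (6 + W) = 3 + W)
o(T, N) = -277*T + N*(3 + N) (o(T, N) = -277*T + (3 + N)*N = -277*T + N*(3 + N))
√(((-59598 + 161984) - 104280) + o(-37, -624)) = √(((-59598 + 161984) - 104280) + (-277*(-37) - 624*(3 - 624))) = √((102386 - 104280) + (10249 - 624*(-621))) = √(-1894 + (10249 + 387504)) = √(-1894 + 397753) = √395859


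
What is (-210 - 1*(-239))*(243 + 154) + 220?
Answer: 11733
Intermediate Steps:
(-210 - 1*(-239))*(243 + 154) + 220 = (-210 + 239)*397 + 220 = 29*397 + 220 = 11513 + 220 = 11733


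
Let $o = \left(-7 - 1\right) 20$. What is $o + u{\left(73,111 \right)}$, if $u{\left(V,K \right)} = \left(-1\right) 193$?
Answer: $-353$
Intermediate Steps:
$u{\left(V,K \right)} = -193$
$o = -160$ ($o = \left(-8\right) 20 = -160$)
$o + u{\left(73,111 \right)} = -160 - 193 = -353$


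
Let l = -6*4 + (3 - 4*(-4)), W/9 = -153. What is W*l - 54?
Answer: 6831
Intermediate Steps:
W = -1377 (W = 9*(-153) = -1377)
l = -5 (l = -24 + (3 + 16) = -24 + 19 = -5)
W*l - 54 = -1377*(-5) - 54 = 6885 - 54 = 6831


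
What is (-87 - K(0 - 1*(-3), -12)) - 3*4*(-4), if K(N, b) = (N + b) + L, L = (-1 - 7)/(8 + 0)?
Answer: -29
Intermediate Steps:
L = -1 (L = -8/8 = -8*⅛ = -1)
K(N, b) = -1 + N + b (K(N, b) = (N + b) - 1 = -1 + N + b)
(-87 - K(0 - 1*(-3), -12)) - 3*4*(-4) = (-87 - (-1 + (0 - 1*(-3)) - 12)) - 3*4*(-4) = (-87 - (-1 + (0 + 3) - 12)) - 12*(-4) = (-87 - (-1 + 3 - 12)) - 1*(-48) = (-87 - 1*(-10)) + 48 = (-87 + 10) + 48 = -77 + 48 = -29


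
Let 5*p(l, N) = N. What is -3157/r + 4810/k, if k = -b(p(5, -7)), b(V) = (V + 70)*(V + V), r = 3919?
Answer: 228049918/9409519 ≈ 24.236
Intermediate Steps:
p(l, N) = N/5
b(V) = 2*V*(70 + V) (b(V) = (70 + V)*(2*V) = 2*V*(70 + V))
k = 4802/25 (k = -2*(⅕)*(-7)*(70 + (⅕)*(-7)) = -2*(-7)*(70 - 7/5)/5 = -2*(-7)*343/(5*5) = -1*(-4802/25) = 4802/25 ≈ 192.08)
-3157/r + 4810/k = -3157/3919 + 4810/(4802/25) = -3157*1/3919 + 4810*(25/4802) = -3157/3919 + 60125/2401 = 228049918/9409519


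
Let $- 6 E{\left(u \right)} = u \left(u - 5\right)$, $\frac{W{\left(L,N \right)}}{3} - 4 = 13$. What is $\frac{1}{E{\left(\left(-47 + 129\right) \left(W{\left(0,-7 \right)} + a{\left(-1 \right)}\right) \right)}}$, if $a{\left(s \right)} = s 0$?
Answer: $- \frac{1}{2911369} \approx -3.4348 \cdot 10^{-7}$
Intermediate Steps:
$a{\left(s \right)} = 0$
$W{\left(L,N \right)} = 51$ ($W{\left(L,N \right)} = 12 + 3 \cdot 13 = 12 + 39 = 51$)
$E{\left(u \right)} = - \frac{u \left(-5 + u\right)}{6}$ ($E{\left(u \right)} = - \frac{u \left(u - 5\right)}{6} = - \frac{u \left(-5 + u\right)}{6}$)
$\frac{1}{E{\left(\left(-47 + 129\right) \left(W{\left(0,-7 \right)} + a{\left(-1 \right)}\right) \right)}} = \frac{1}{\frac{1}{6} \left(-47 + 129\right) \left(51 + 0\right) \left(5 - \left(-47 + 129\right) \left(51 + 0\right)\right)} = \frac{1}{\frac{1}{6} \cdot 82 \cdot 51 \left(5 - 82 \cdot 51\right)} = \frac{1}{\frac{1}{6} \cdot 4182 \left(5 - 4182\right)} = \frac{1}{\frac{1}{6} \cdot 4182 \left(-4177\right)} = \frac{1}{-2911369} = - \frac{1}{2911369}$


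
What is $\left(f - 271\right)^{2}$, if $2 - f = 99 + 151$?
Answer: $269361$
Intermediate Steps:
$f = -248$ ($f = 2 - \left(99 + 151\right) = 2 - 250 = -248$)
$\left(f - 271\right)^{2} = \left(-248 - 271\right)^{2} = \left(-519\right)^{2} = 269361$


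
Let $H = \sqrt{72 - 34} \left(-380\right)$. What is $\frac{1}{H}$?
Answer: $- \frac{\sqrt{38}}{14440} \approx -0.0004269$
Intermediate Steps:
$H = - 380 \sqrt{38}$ ($H = \sqrt{38} \left(-380\right) = - 380 \sqrt{38} \approx -2342.5$)
$\frac{1}{H} = \frac{1}{\left(-380\right) \sqrt{38}} = - \frac{\sqrt{38}}{14440}$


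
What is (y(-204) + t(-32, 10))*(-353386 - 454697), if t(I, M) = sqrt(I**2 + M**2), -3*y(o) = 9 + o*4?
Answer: -217374327 - 1616166*sqrt(281) ≈ -2.4447e+8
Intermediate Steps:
y(o) = -3 - 4*o/3 (y(o) = -(9 + o*4)/3 = -(9 + 4*o)/3 = -3 - 4*o/3)
(y(-204) + t(-32, 10))*(-353386 - 454697) = ((-3 - 4/3*(-204)) + sqrt((-32)**2 + 10**2))*(-353386 - 454697) = ((-3 + 272) + sqrt(1024 + 100))*(-808083) = (269 + sqrt(1124))*(-808083) = (269 + 2*sqrt(281))*(-808083) = -217374327 - 1616166*sqrt(281)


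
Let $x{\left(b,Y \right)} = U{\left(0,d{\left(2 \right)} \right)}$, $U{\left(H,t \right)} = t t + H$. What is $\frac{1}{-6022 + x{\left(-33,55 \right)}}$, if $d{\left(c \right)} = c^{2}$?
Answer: $- \frac{1}{6006} \approx -0.0001665$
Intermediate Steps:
$U{\left(H,t \right)} = H + t^{2}$ ($U{\left(H,t \right)} = t^{2} + H = H + t^{2}$)
$x{\left(b,Y \right)} = 16$ ($x{\left(b,Y \right)} = 0 + \left(2^{2}\right)^{2} = 0 + 4^{2} = 0 + 16 = 16$)
$\frac{1}{-6022 + x{\left(-33,55 \right)}} = \frac{1}{-6022 + 16} = \frac{1}{-6006} = - \frac{1}{6006}$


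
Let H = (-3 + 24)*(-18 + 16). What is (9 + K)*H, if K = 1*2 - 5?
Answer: -252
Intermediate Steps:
H = -42 (H = 21*(-2) = -42)
K = -3 (K = 2 - 5 = -3)
(9 + K)*H = (9 - 3)*(-42) = 6*(-42) = -252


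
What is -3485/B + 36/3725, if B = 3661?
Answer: -12849829/13637225 ≈ -0.94226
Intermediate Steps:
-3485/B + 36/3725 = -3485/3661 + 36/3725 = -12849829/13637225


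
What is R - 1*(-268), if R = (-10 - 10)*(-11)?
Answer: 488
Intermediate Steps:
R = 220 (R = -20*(-11) = 220)
R - 1*(-268) = 220 - 1*(-268) = 220 + 268 = 488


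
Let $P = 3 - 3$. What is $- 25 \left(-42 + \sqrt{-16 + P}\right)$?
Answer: $1050 - 100 i \approx 1050.0 - 100.0 i$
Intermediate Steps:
$P = 0$ ($P = 3 - 3 = 0$)
$- 25 \left(-42 + \sqrt{-16 + P}\right) = - 25 \left(-42 + \sqrt{-16 + 0}\right) = - 25 \left(-42 + \sqrt{-16}\right) = - 25 \left(-42 + 4 i\right) = 1050 - 100 i$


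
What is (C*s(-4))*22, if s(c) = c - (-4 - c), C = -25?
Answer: 2200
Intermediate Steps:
s(c) = 4 + 2*c (s(c) = c + (4 + c) = 4 + 2*c)
(C*s(-4))*22 = -25*(4 + 2*(-4))*22 = -25*(4 - 8)*22 = -25*(-4)*22 = 100*22 = 2200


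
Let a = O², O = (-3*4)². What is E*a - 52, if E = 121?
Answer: 2509004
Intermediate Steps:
O = 144 (O = (-12)² = 144)
a = 20736 (a = 144² = 20736)
E*a - 52 = 121*20736 - 52 = 2509056 - 52 = 2509004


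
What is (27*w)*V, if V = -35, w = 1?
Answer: -945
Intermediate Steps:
(27*w)*V = (27*1)*(-35) = 27*(-35) = -945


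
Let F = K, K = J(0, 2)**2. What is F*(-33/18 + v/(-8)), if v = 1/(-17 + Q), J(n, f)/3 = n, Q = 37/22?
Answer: 0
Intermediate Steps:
Q = 37/22 (Q = 37*(1/22) = 37/22 ≈ 1.6818)
J(n, f) = 3*n
v = -22/337 (v = 1/(-17 + 37/22) = 1/(-337/22) = -22/337 ≈ -0.065282)
K = 0 (K = (3*0)**2 = 0**2 = 0)
F = 0
F*(-33/18 + v/(-8)) = 0*(-33/18 - 22/337/(-8)) = 0*(-33*1/18 - 22/337*(-1/8)) = 0*(-11/6 + 11/1348) = 0*(-7381/4044) = 0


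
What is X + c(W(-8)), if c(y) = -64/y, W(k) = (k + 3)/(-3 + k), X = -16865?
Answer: -85029/5 ≈ -17006.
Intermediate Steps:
W(k) = (3 + k)/(-3 + k)
X + c(W(-8)) = -16865 - 64*(-3 - 8)/(3 - 8) = -16865 - 64/(-5/(-11)) = -16865 - 64/((-1/11*(-5))) = -16865 - 64/5/11 = -16865 - 64*11/5 = -16865 - 704/5 = -85029/5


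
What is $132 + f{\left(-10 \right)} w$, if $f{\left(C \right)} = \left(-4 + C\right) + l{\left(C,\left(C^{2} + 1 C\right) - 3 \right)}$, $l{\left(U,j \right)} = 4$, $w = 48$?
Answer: $-348$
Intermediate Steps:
$f{\left(C \right)} = C$ ($f{\left(C \right)} = \left(-4 + C\right) + 4 = C$)
$132 + f{\left(-10 \right)} w = 132 - 480 = -348$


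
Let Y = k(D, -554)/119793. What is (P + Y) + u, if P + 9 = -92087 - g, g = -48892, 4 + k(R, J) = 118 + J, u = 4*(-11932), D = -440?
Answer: -10893017516/119793 ≈ -90932.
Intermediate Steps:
u = -47728
k(R, J) = 114 + J (k(R, J) = -4 + (118 + J) = 114 + J)
Y = -440/119793 (Y = (114 - 554)/119793 = -440*1/119793 = -440/119793 ≈ -0.0036730)
P = -43204 (P = -9 + (-92087 - 1*(-48892)) = -9 + (-92087 + 48892) = -9 - 43195 = -43204)
(P + Y) + u = (-43204 - 440/119793) - 47728 = -5175537212/119793 - 47728 = -10893017516/119793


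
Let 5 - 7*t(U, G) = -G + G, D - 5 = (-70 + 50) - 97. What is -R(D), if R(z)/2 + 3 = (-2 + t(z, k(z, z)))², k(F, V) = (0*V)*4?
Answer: 132/49 ≈ 2.6939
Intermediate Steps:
D = -112 (D = 5 + ((-70 + 50) - 97) = 5 + (-20 - 97) = 5 - 117 = -112)
k(F, V) = 0 (k(F, V) = 0*4 = 0)
t(U, G) = 5/7 (t(U, G) = 5/7 - (-G + G)/7 = 5/7 - ⅐*0 = 5/7 + 0 = 5/7)
R(z) = -132/49 (R(z) = -6 + 2*(-2 + 5/7)² = -6 + 2*(-9/7)² = -6 + 2*(81/49) = -6 + 162/49 = -132/49)
-R(D) = -1*(-132/49) = 132/49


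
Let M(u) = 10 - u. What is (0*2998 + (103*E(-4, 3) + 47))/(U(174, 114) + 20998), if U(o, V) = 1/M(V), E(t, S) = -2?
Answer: -16536/2183791 ≈ -0.0075722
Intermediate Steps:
U(o, V) = 1/(10 - V)
(0*2998 + (103*E(-4, 3) + 47))/(U(174, 114) + 20998) = (0*2998 + (103*(-2) + 47))/(-1/(-10 + 114) + 20998) = (0 + (-206 + 47))/(-1/104 + 20998) = (0 - 159)/(-1*1/104 + 20998) = -159/(-1/104 + 20998) = -159/2183791/104 = -159*104/2183791 = -16536/2183791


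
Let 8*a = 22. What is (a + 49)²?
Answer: 42849/16 ≈ 2678.1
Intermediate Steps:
a = 11/4 (a = (⅛)*22 = 11/4 ≈ 2.7500)
(a + 49)² = (11/4 + 49)² = (207/4)² = 42849/16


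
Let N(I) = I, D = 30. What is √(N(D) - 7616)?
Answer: I*√7586 ≈ 87.098*I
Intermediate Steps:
√(N(D) - 7616) = √(30 - 7616) = √(-7586) = I*√7586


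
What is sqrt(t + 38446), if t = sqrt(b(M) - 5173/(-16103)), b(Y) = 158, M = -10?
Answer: sqrt(9969301889614 + 16103*sqrt(41053745041))/16103 ≈ 196.11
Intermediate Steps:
t = sqrt(41053745041)/16103 (t = sqrt(158 - 5173/(-16103)) = sqrt(158 - 5173*(-1/16103)) = sqrt(158 + 5173/16103) = sqrt(2549447/16103) = sqrt(41053745041)/16103 ≈ 12.583)
sqrt(t + 38446) = sqrt(sqrt(41053745041)/16103 + 38446) = sqrt(38446 + sqrt(41053745041)/16103)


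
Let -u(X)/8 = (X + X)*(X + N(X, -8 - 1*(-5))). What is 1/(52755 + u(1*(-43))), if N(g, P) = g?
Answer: -1/6413 ≈ -0.00015593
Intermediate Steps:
u(X) = -32*X² (u(X) = -8*(X + X)*(X + X) = -8*2*X*2*X = -32*X²)
1/(52755 + u(1*(-43))) = 1/(52755 - 32*(1*(-43))²) = 1/(52755 - 32*(-43)²) = 1/(52755 - 32*1849) = 1/(52755 - 59168) = 1/(-6413) = -1/6413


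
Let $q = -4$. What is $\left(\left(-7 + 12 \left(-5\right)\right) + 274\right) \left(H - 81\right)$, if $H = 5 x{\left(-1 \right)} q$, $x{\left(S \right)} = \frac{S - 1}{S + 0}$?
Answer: $-25047$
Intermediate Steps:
$x{\left(S \right)} = \frac{-1 + S}{S}$
$H = -40$ ($H = 5 \frac{-1 - 1}{-1} \left(-4\right) = 5 \left(\left(-1\right) \left(-2\right)\right) \left(-4\right) = 5 \cdot 2 \left(-4\right) = 10 \left(-4\right) = -40$)
$\left(\left(-7 + 12 \left(-5\right)\right) + 274\right) \left(H - 81\right) = \left(\left(-7 + 12 \left(-5\right)\right) + 274\right) \left(-40 - 81\right) = \left(\left(-7 - 60\right) + 274\right) \left(-121\right) = \left(-67 + 274\right) \left(-121\right) = 207 \left(-121\right) = -25047$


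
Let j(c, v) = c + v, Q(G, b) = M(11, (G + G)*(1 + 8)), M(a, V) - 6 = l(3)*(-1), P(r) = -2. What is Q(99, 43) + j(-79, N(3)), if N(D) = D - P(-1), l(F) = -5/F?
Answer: -199/3 ≈ -66.333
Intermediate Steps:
N(D) = 2 + D (N(D) = D - 1*(-2) = D + 2 = 2 + D)
M(a, V) = 23/3 (M(a, V) = 6 - 5/3*(-1) = 6 + 5/3 = 23/3)
Q(G, b) = 23/3
Q(99, 43) + j(-79, N(3)) = 23/3 + (-79 + (2 + 3)) = 23/3 + (-79 + 5) = 23/3 - 74 = -199/3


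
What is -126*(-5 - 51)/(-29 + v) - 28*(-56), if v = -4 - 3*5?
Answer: 1421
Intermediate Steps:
v = -19 (v = -4 - 15 = -19)
-126*(-5 - 51)/(-29 + v) - 28*(-56) = -126*(-5 - 51)/(-29 - 19) - 28*(-56) = -126/((-48/(-56))) + 1568 = -126/((-48*(-1/56))) + 1568 = -126/6/7 + 1568 = -126*7/6 + 1568 = -147 + 1568 = 1421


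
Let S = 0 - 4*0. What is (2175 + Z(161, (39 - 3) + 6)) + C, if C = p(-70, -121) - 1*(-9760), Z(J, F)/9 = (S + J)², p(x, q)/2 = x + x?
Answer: 244944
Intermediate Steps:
p(x, q) = 4*x (p(x, q) = 2*(x + x) = 2*(2*x) = 4*x)
S = 0 (S = 0 + 0 = 0)
Z(J, F) = 9*J² (Z(J, F) = 9*(0 + J)² = 9*J²)
C = 9480 (C = 4*(-70) - 1*(-9760) = -280 + 9760 = 9480)
(2175 + Z(161, (39 - 3) + 6)) + C = (2175 + 9*161²) + 9480 = (2175 + 9*25921) + 9480 = (2175 + 233289) + 9480 = 235464 + 9480 = 244944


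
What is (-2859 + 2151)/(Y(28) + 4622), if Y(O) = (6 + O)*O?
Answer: -118/929 ≈ -0.12702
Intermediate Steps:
Y(O) = O*(6 + O)
(-2859 + 2151)/(Y(28) + 4622) = (-2859 + 2151)/(28*(6 + 28) + 4622) = -708/(28*34 + 4622) = -708/(952 + 4622) = -708/5574 = -708*1/5574 = -118/929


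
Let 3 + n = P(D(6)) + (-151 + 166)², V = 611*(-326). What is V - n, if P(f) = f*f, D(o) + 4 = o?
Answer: -199412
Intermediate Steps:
D(o) = -4 + o
P(f) = f²
V = -199186
n = 226 (n = -3 + ((-4 + 6)² + (-151 + 166)²) = -3 + (2² + 15²) = -3 + (4 + 225) = -3 + 229 = 226)
V - n = -199186 - 1*226 = -199186 - 226 = -199412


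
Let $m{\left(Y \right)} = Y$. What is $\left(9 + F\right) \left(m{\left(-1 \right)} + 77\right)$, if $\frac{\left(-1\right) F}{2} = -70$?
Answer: $11324$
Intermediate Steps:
$F = 140$ ($F = \left(-2\right) \left(-70\right) = 140$)
$\left(9 + F\right) \left(m{\left(-1 \right)} + 77\right) = \left(9 + 140\right) \left(-1 + 77\right) = 149 \cdot 76 = 11324$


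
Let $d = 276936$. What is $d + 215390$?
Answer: $492326$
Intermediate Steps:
$d + 215390 = 276936 + 215390 = 492326$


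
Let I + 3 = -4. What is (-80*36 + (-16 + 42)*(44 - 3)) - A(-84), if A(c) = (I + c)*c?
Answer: -9458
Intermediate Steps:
I = -7 (I = -3 - 4 = -7)
A(c) = c*(-7 + c) (A(c) = (-7 + c)*c = c*(-7 + c))
(-80*36 + (-16 + 42)*(44 - 3)) - A(-84) = (-80*36 + (-16 + 42)*(44 - 3)) - (-84)*(-7 - 84) = (-2880 + 26*41) - (-84)*(-91) = (-2880 + 1066) - 1*7644 = -1814 - 7644 = -9458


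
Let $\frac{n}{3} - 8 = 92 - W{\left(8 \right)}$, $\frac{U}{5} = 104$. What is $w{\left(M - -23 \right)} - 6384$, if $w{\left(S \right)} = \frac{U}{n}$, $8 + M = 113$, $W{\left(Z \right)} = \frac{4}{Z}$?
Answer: $- \frac{3810208}{597} \approx -6382.3$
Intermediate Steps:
$U = 520$ ($U = 5 \cdot 104 = 520$)
$M = 105$ ($M = -8 + 113 = 105$)
$n = \frac{597}{2}$ ($n = 24 + 3 \left(92 - \frac{4}{8}\right) = 24 + 3 \left(92 - 4 \cdot \frac{1}{8}\right) = 24 + 3 \left(92 - \frac{1}{2}\right) = 24 + 3 \cdot \frac{183}{2} = 24 + \frac{549}{2} = \frac{597}{2} \approx 298.5$)
$w{\left(S \right)} = \frac{1040}{597}$ ($w{\left(S \right)} = \frac{520}{\frac{597}{2}} = 520 \cdot \frac{2}{597} = \frac{1040}{597}$)
$w{\left(M - -23 \right)} - 6384 = \frac{1040}{597} - 6384 = - \frac{3810208}{597}$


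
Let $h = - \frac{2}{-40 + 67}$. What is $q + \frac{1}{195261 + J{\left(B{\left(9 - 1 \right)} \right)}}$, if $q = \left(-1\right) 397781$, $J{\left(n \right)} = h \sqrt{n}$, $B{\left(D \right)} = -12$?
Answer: $- \frac{3685371959264684816}{9264826523419} + \frac{36 i \sqrt{3}}{9264826523419} \approx -3.9778 \cdot 10^{5} + 6.7302 \cdot 10^{-12} i$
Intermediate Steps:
$h = - \frac{2}{27} \approx -0.074074$
$J{\left(n \right)} = - \frac{2 \sqrt{n}}{27}$
$q = -397781$
$q + \frac{1}{195261 + J{\left(B{\left(9 - 1 \right)} \right)}} = -397781 + \frac{1}{195261 - \frac{2 \sqrt{-12}}{27}} = -397781 + \frac{1}{195261 - \frac{2 \cdot 2 i \sqrt{3}}{27}} = -397781 + \frac{1}{195261 - \frac{4 i \sqrt{3}}{27}}$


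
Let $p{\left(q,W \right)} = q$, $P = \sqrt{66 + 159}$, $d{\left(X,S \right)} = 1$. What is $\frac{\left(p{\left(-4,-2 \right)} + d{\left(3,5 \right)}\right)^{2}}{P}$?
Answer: $\frac{3}{5} \approx 0.6$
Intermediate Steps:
$P = 15$ ($P = \sqrt{225} = 15$)
$\frac{\left(p{\left(-4,-2 \right)} + d{\left(3,5 \right)}\right)^{2}}{P} = \frac{\left(-4 + 1\right)^{2}}{15} = \left(-3\right)^{2} \cdot \frac{1}{15} = 9 \cdot \frac{1}{15} = \frac{3}{5}$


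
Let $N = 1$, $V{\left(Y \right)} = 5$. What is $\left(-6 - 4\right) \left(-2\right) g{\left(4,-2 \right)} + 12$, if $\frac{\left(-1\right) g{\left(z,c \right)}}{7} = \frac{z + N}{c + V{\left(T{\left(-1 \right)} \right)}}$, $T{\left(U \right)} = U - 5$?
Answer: $- \frac{664}{3} \approx -221.33$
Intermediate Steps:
$T{\left(U \right)} = -5 + U$
$g{\left(z,c \right)} = - \frac{7 \left(1 + z\right)}{5 + c}$ ($g{\left(z,c \right)} = - 7 \frac{z + 1}{c + 5} = - 7 \frac{1 + z}{5 + c} = - \frac{7 \left(1 + z\right)}{5 + c}$)
$\left(-6 - 4\right) \left(-2\right) g{\left(4,-2 \right)} + 12 = \left(-6 - 4\right) \left(-2\right) \frac{7 \left(-1 - 4\right)}{5 - 2} + 12 = \left(-10\right) \left(-2\right) \frac{7 \left(-1 - 4\right)}{3} + 12 = 20 \cdot 7 \cdot \frac{1}{3} \left(-5\right) + 12 = 20 \left(- \frac{35}{3}\right) + 12 = - \frac{700}{3} + 12 = - \frac{664}{3}$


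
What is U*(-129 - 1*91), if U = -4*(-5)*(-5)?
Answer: 22000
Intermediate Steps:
U = -100 (U = 20*(-5) = -100)
U*(-129 - 1*91) = -100*(-129 - 1*91) = -100*(-129 - 91) = -100*(-220) = 22000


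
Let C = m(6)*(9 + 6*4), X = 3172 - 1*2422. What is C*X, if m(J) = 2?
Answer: 49500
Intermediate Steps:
X = 750 (X = 3172 - 2422 = 750)
C = 66 (C = 2*(9 + 6*4) = 2*(9 + 24) = 2*33 = 66)
C*X = 66*750 = 49500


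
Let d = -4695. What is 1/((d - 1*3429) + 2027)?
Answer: -1/6097 ≈ -0.00016401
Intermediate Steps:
1/((d - 1*3429) + 2027) = 1/((-4695 - 1*3429) + 2027) = 1/((-4695 - 3429) + 2027) = 1/(-8124 + 2027) = 1/(-6097) = -1/6097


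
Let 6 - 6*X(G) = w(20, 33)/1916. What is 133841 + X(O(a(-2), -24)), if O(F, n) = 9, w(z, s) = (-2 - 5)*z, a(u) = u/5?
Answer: 384661943/2874 ≈ 1.3384e+5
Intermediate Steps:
a(u) = u/5 (a(u) = u*(⅕) = u/5)
w(z, s) = -7*z
X(G) = 2909/2874 (X(G) = 1 - (-7*20)/(6*1916) = 1 - (-70)/(3*1916) = 1 - ⅙*(-35/479) = 1 + 35/2874 = 2909/2874)
133841 + X(O(a(-2), -24)) = 133841 + 2909/2874 = 384661943/2874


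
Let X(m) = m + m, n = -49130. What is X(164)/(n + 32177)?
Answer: -328/16953 ≈ -0.019348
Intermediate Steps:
X(m) = 2*m
X(164)/(n + 32177) = (2*164)/(-49130 + 32177) = 328/(-16953) = 328*(-1/16953) = -328/16953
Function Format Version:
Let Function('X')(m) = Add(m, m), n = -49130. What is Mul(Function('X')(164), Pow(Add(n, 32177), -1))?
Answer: Rational(-328, 16953) ≈ -0.019348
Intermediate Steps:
Function('X')(m) = Mul(2, m)
Mul(Function('X')(164), Pow(Add(n, 32177), -1)) = Mul(Mul(2, 164), Pow(Add(-49130, 32177), -1)) = Mul(328, Pow(-16953, -1)) = Mul(328, Rational(-1, 16953)) = Rational(-328, 16953)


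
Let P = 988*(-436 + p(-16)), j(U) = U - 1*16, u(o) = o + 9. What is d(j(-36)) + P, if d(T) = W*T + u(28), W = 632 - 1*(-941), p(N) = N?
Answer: -528335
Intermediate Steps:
u(o) = 9 + o
W = 1573 (W = 632 + 941 = 1573)
j(U) = -16 + U (j(U) = U - 16 = -16 + U)
d(T) = 37 + 1573*T (d(T) = 1573*T + (9 + 28) = 1573*T + 37 = 37 + 1573*T)
P = -446576 (P = 988*(-436 - 16) = 988*(-452) = -446576)
d(j(-36)) + P = (37 + 1573*(-16 - 36)) - 446576 = (37 + 1573*(-52)) - 446576 = (37 - 81796) - 446576 = -81759 - 446576 = -528335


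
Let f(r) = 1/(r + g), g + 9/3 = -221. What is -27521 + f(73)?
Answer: -4155672/151 ≈ -27521.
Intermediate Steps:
g = -224 (g = -3 - 221 = -224)
f(r) = 1/(-224 + r) (f(r) = 1/(r - 224) = 1/(-224 + r))
-27521 + f(73) = -27521 + 1/(-224 + 73) = -27521 + 1/(-151) = -27521 - 1/151 = -4155672/151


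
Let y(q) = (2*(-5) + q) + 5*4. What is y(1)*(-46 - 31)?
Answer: -847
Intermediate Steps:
y(q) = 10 + q (y(q) = (-10 + q) + 20 = 10 + q)
y(1)*(-46 - 31) = (10 + 1)*(-46 - 31) = 11*(-77) = -847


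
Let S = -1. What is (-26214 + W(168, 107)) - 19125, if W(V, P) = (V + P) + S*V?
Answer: -45232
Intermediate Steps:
W(V, P) = P (W(V, P) = (V + P) - V = (P + V) - V = P)
(-26214 + W(168, 107)) - 19125 = (-26214 + 107) - 19125 = -26107 - 19125 = -45232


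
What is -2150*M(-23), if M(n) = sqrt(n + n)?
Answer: -2150*I*sqrt(46) ≈ -14582.0*I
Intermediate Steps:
M(n) = sqrt(2)*sqrt(n) (M(n) = sqrt(2*n) = sqrt(2)*sqrt(n))
-2150*M(-23) = -2150*sqrt(2)*sqrt(-23) = -2150*sqrt(2)*I*sqrt(23) = -2150*I*sqrt(46)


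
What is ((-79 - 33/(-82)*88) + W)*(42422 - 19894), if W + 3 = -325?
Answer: -343214080/41 ≈ -8.3711e+6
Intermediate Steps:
W = -328 (W = -3 - 325 = -328)
((-79 - 33/(-82)*88) + W)*(42422 - 19894) = ((-79 - 33/(-82)*88) - 328)*(42422 - 19894) = ((-79 - 33*(-1/82)*88) - 328)*22528 = ((-79 + (33/82)*88) - 328)*22528 = ((-79 + 1452/41) - 328)*22528 = (-1787/41 - 328)*22528 = -15235/41*22528 = -343214080/41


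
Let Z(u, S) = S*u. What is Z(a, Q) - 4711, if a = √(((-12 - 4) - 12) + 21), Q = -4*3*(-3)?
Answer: -4711 + 36*I*√7 ≈ -4711.0 + 95.247*I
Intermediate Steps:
Q = 36 (Q = -12*(-3) = 36)
a = I*√7 (a = √((-16 - 12) + 21) = √(-28 + 21) = √(-7) = I*√7 ≈ 2.6458*I)
Z(a, Q) - 4711 = 36*(I*√7) - 4711 = 36*I*√7 - 4711 = -4711 + 36*I*√7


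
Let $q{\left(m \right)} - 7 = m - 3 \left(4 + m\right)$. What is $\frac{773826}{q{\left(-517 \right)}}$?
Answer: $\frac{257942}{343} \approx 752.02$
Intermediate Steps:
$q{\left(m \right)} = -5 - 2 m$ ($q{\left(m \right)} = 7 + \left(m - 3 \left(4 + m\right)\right) = 7 - \left(12 + 2 m\right) = -5 - 2 m$)
$\frac{773826}{q{\left(-517 \right)}} = \frac{773826}{-5 - -1034} = \frac{773826}{-5 + 1034} = \frac{773826}{1029} = 773826 \cdot \frac{1}{1029} = \frac{257942}{343}$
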